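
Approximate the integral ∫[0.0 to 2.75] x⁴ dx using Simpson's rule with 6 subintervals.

f(x) = x⁴
a = 0.0, b = 2.75, n = 6
h = (b - a)/n = 0.458333

Simpson's rule: (h/3)[f(x₀) + 4f(x₁) + 2f(x₂) + ... + f(xₙ)]

x_0 = 0.0000, f(x_0) = 0.000000, coefficient = 1
x_1 = 0.4583, f(x_1) = 0.044129, coefficient = 4
x_2 = 0.9167, f(x_2) = 0.706067, coefficient = 2
x_3 = 1.3750, f(x_3) = 3.574463, coefficient = 4
x_4 = 1.8333, f(x_4) = 11.297068, coefficient = 2
x_5 = 2.2917, f(x_5) = 27.580732, coefficient = 4
x_6 = 2.7500, f(x_6) = 57.191406, coefficient = 1

I ≈ (0.458333/3) × 205.994973 = 31.471454
Exact value: 31.455273
Error: 0.016181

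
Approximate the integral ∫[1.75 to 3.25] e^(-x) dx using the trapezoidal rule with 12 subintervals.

f(x) = e^(-x)
a = 1.75, b = 3.25, n = 12
h = (b - a)/n = 0.125000

Trapezoidal rule: (h/2)[f(x₀) + 2f(x₁) + 2f(x₂) + ... + f(xₙ)]

x_0 = 1.7500, f(x_0) = 0.173774, coefficient = 1
x_1 = 1.8750, f(x_1) = 0.153355, coefficient = 2
x_2 = 2.0000, f(x_2) = 0.135335, coefficient = 2
x_3 = 2.1250, f(x_3) = 0.119433, coefficient = 2
x_4 = 2.2500, f(x_4) = 0.105399, coefficient = 2
x_5 = 2.3750, f(x_5) = 0.093014, coefficient = 2
x_6 = 2.5000, f(x_6) = 0.082085, coefficient = 2
x_7 = 2.6250, f(x_7) = 0.072440, coefficient = 2
x_8 = 2.7500, f(x_8) = 0.063928, coefficient = 2
x_9 = 2.8750, f(x_9) = 0.056416, coefficient = 2
x_10 = 3.0000, f(x_10) = 0.049787, coefficient = 2
x_11 = 3.1250, f(x_11) = 0.043937, coefficient = 2
x_12 = 3.2500, f(x_12) = 0.038774, coefficient = 1

I ≈ (0.125000/2) × 2.162808 = 0.135175
Exact value: 0.135000
Error: 0.000176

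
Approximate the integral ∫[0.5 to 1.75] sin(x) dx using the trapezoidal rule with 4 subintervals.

f(x) = sin(x)
a = 0.5, b = 1.75, n = 4
h = (b - a)/n = 0.312500

Trapezoidal rule: (h/2)[f(x₀) + 2f(x₁) + 2f(x₂) + ... + f(xₙ)]

x_0 = 0.5000, f(x_0) = 0.479426, coefficient = 1
x_1 = 0.8125, f(x_1) = 0.726009, coefficient = 2
x_2 = 1.1250, f(x_2) = 0.902268, coefficient = 2
x_3 = 1.4375, f(x_3) = 0.991129, coefficient = 2
x_4 = 1.7500, f(x_4) = 0.983986, coefficient = 1

I ≈ (0.312500/2) × 6.702222 = 1.047222
Exact value: 1.055829
Error: 0.008606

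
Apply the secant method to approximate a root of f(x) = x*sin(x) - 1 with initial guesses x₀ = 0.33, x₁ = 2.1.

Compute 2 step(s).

f(x) = x*sin(x) - 1
x₀ = 0.33, x₁ = 2.1

Secant formula: x_{n+1} = x_n - f(x_n)(x_n - x_{n-1})/(f(x_n) - f(x_{n-1}))

Iteration 1:
  f(0.330000) = -0.893066
  f(2.100000) = 0.812740
  x_2 = 2.100000 - 0.812740×(2.100000 - 0.330000)/(0.812740 - (-0.893066))
       = 1.256675
Iteration 2:
  f(2.100000) = 0.812740
  f(1.256675) = 0.195183
  x_3 = 1.256675 - 0.195183×(1.256675 - 2.100000)/(0.195183 - 0.812740)
       = 0.990136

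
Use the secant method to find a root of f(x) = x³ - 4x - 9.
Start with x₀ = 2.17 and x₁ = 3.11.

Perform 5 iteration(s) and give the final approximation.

f(x) = x³ - 4x - 9
x₀ = 2.17, x₁ = 3.11

Secant formula: x_{n+1} = x_n - f(x_n)(x_n - x_{n-1})/(f(x_n) - f(x_{n-1}))

Iteration 1:
  f(2.170000) = -7.461687
  f(3.110000) = 8.640231
  x_2 = 3.110000 - 8.640231×(3.110000 - 2.170000)/(8.640231 - (-7.461687))
       = 2.605599
Iteration 2:
  f(3.110000) = 8.640231
  f(2.605599) = -1.732597
  x_3 = 2.605599 - (-1.732597)×(2.605599 - 3.110000)/(-1.732597 - 8.640231)
       = 2.689851
Iteration 3:
  f(2.605599) = -1.732597
  f(2.689851) = -0.297537
  x_4 = 2.689851 - (-0.297537)×(2.689851 - 2.605599)/(-0.297537 - (-1.732597))
       = 2.707319
Iteration 4:
  f(2.689851) = -0.297537
  f(2.707319) = 0.014220
  x_5 = 2.707319 - 0.014220×(2.707319 - 2.689851)/(0.014220 - (-0.297537))
       = 2.706522
Iteration 5:
  f(2.707319) = 0.014220
  f(2.706522) = -0.000108
  x_6 = 2.706522 - (-0.000108)×(2.706522 - 2.707319)/(-0.000108 - 0.014220)
       = 2.706528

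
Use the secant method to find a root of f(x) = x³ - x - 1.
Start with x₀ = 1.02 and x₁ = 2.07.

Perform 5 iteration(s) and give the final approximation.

f(x) = x³ - x - 1
x₀ = 1.02, x₁ = 2.07

Secant formula: x_{n+1} = x_n - f(x_n)(x_n - x_{n-1})/(f(x_n) - f(x_{n-1}))

Iteration 1:
  f(1.020000) = -0.958792
  f(2.070000) = 5.799743
  x_2 = 2.070000 - 5.799743×(2.070000 - 1.020000)/(5.799743 - (-0.958792))
       = 1.168957
Iteration 2:
  f(2.070000) = 5.799743
  f(1.168957) = -0.571623
  x_3 = 1.168957 - (-0.571623)×(1.168957 - 2.070000)/(-0.571623 - 5.799743)
       = 1.249796
Iteration 3:
  f(1.168957) = -0.571623
  f(1.249796) = -0.297626
  x_4 = 1.249796 - (-0.297626)×(1.249796 - 1.168957)/(-0.297626 - (-0.571623))
       = 1.337607
Iteration 4:
  f(1.249796) = -0.297626
  f(1.337607) = 0.055629
  x_5 = 1.337607 - 0.055629×(1.337607 - 1.249796)/(0.055629 - (-0.297626))
       = 1.323779
Iteration 5:
  f(1.337607) = 0.055629
  f(1.323779) = -0.004001
  x_6 = 1.323779 - (-0.004001)×(1.323779 - 1.337607)/(-0.004001 - 0.055629)
       = 1.324707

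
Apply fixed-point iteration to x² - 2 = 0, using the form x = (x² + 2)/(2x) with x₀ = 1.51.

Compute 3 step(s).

Equation: x² - 2 = 0
Fixed-point form: x = (x² + 2)/(2x)
x₀ = 1.51

x_1 = g(1.510000) = 1.417252
x_2 = g(1.417252) = 1.414217
x_3 = g(1.414217) = 1.414214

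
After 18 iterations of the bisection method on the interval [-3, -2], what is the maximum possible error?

Bisection error bound: |error| ≤ (b-a)/2^n
|error| ≤ (-2 - (-3))/2^18 = 1/2^18
|error| ≤ 0.0000038147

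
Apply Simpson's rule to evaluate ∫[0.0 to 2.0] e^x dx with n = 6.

f(x) = e^x
a = 0.0, b = 2.0, n = 6
h = (b - a)/n = 0.333333

Simpson's rule: (h/3)[f(x₀) + 4f(x₁) + 2f(x₂) + ... + f(xₙ)]

x_0 = 0.0000, f(x_0) = 1.000000, coefficient = 1
x_1 = 0.3333, f(x_1) = 1.395612, coefficient = 4
x_2 = 0.6667, f(x_2) = 1.947734, coefficient = 2
x_3 = 1.0000, f(x_3) = 2.718282, coefficient = 4
x_4 = 1.3333, f(x_4) = 3.793668, coefficient = 2
x_5 = 1.6667, f(x_5) = 5.294490, coefficient = 4
x_6 = 2.0000, f(x_6) = 7.389056, coefficient = 1

I ≈ (0.333333/3) × 57.505397 = 6.389489
Exact value: 6.389056
Error: 0.000432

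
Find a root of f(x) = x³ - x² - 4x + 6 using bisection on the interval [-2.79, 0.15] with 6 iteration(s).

f(x) = x³ - x² - 4x + 6
Initial interval: [-2.79, 0.15]

Iteration 1:
  c_1 = (-2.790000 + 0.150000)/2 = -1.320000
  f(c_1) = f(-1.320000) = 7.237632
  f(a) × f(c) < 0, new interval: [-2.790000, -1.320000]
Iteration 2:
  c_2 = (-2.790000 + (-1.320000))/2 = -2.055000
  f(c_2) = f(-2.055000) = 1.318659
  f(a) × f(c) < 0, new interval: [-2.790000, -2.055000]
Iteration 3:
  c_3 = (-2.790000 + (-2.055000))/2 = -2.422500
  f(c_3) = f(-2.422500) = -4.394963
  f(a) × f(c) ≥ 0, new interval: [-2.422500, -2.055000]
Iteration 4:
  c_4 = (-2.422500 + (-2.055000))/2 = -2.238750
  f(c_4) = f(-2.238750) = -1.277620
  f(a) × f(c) ≥ 0, new interval: [-2.238750, -2.055000]
Iteration 5:
  c_5 = (-2.238750 + (-2.055000))/2 = -2.146875
  f(c_5) = f(-2.146875) = 0.083326
  f(a) × f(c) < 0, new interval: [-2.238750, -2.146875]
Iteration 6:
  c_6 = (-2.238750 + (-2.146875))/2 = -2.192813
  f(c_6) = f(-2.192813) = -0.581155
  f(a) × f(c) ≥ 0, new interval: [-2.192813, -2.146875]

After 6 iteration(s), the approximation is c_6 = -2.192813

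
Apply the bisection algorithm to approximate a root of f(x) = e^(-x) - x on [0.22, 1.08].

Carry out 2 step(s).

f(x) = e^(-x) - x
Initial interval: [0.22, 1.08]

Iteration 1:
  c_1 = (0.220000 + 1.080000)/2 = 0.650000
  f(c_1) = f(0.650000) = -0.127954
  f(a) × f(c) < 0, new interval: [0.220000, 0.650000]
Iteration 2:
  c_2 = (0.220000 + 0.650000)/2 = 0.435000
  f(c_2) = f(0.435000) = 0.212265
  f(a) × f(c) ≥ 0, new interval: [0.435000, 0.650000]

After 2 iteration(s), the approximation is c_2 = 0.435000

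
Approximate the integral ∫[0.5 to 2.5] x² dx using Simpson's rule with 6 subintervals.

f(x) = x²
a = 0.5, b = 2.5, n = 6
h = (b - a)/n = 0.333333

Simpson's rule: (h/3)[f(x₀) + 4f(x₁) + 2f(x₂) + ... + f(xₙ)]

x_0 = 0.5000, f(x_0) = 0.250000, coefficient = 1
x_1 = 0.8333, f(x_1) = 0.694444, coefficient = 4
x_2 = 1.1667, f(x_2) = 1.361111, coefficient = 2
x_3 = 1.5000, f(x_3) = 2.250000, coefficient = 4
x_4 = 1.8333, f(x_4) = 3.361111, coefficient = 2
x_5 = 2.1667, f(x_5) = 4.694444, coefficient = 4
x_6 = 2.5000, f(x_6) = 6.250000, coefficient = 1

I ≈ (0.333333/3) × 46.500000 = 5.166667
Exact value: 5.166667
Error: 0.000000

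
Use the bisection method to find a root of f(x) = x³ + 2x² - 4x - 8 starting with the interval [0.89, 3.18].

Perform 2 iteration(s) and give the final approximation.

f(x) = x³ + 2x² - 4x - 8
Initial interval: [0.89, 3.18]

Iteration 1:
  c_1 = (0.890000 + 3.180000)/2 = 2.035000
  f(c_1) = f(2.035000) = 0.569843
  f(a) × f(c) < 0, new interval: [0.890000, 2.035000]
Iteration 2:
  c_2 = (0.890000 + 2.035000)/2 = 1.462500
  f(c_2) = f(1.462500) = -6.444037
  f(a) × f(c) ≥ 0, new interval: [1.462500, 2.035000]

After 2 iteration(s), the approximation is c_2 = 1.462500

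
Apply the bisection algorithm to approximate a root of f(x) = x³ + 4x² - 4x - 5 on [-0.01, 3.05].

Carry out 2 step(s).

f(x) = x³ + 4x² - 4x - 5
Initial interval: [-0.01, 3.05]

Iteration 1:
  c_1 = (-0.010000 + 3.050000)/2 = 1.520000
  f(c_1) = f(1.520000) = 1.673408
  f(a) × f(c) < 0, new interval: [-0.010000, 1.520000]
Iteration 2:
  c_2 = (-0.010000 + 1.520000)/2 = 0.755000
  f(c_2) = f(0.755000) = -5.309531
  f(a) × f(c) ≥ 0, new interval: [0.755000, 1.520000]

After 2 iteration(s), the approximation is c_2 = 0.755000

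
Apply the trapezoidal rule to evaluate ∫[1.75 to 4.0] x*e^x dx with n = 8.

f(x) = x*e^x
a = 1.75, b = 4.0, n = 8
h = (b - a)/n = 0.281250

Trapezoidal rule: (h/2)[f(x₀) + 2f(x₁) + 2f(x₂) + ... + f(xₙ)]

x_0 = 1.7500, f(x_0) = 10.070555, coefficient = 1
x_1 = 2.0312, f(x_1) = 15.485458, coefficient = 2
x_2 = 2.3125, f(x_2) = 23.355423, coefficient = 2
x_3 = 2.5938, f(x_3) = 34.703991, coefficient = 2
x_4 = 2.8750, f(x_4) = 50.960594, coefficient = 2
x_5 = 3.1562, f(x_5) = 74.116236, coefficient = 2
x_6 = 3.4375, f(x_6) = 106.937491, coefficient = 2
x_7 = 3.7188, f(x_7) = 153.260270, coefficient = 2
x_8 = 4.0000, f(x_8) = 218.392600, coefficient = 1

I ≈ (0.281250/2) × 1146.102080 = 161.170605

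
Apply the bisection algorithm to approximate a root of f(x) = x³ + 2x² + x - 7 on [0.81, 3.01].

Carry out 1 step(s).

f(x) = x³ + 2x² + x - 7
Initial interval: [0.81, 3.01]

Iteration 1:
  c_1 = (0.810000 + 3.010000)/2 = 1.910000
  f(c_1) = f(1.910000) = 9.174071
  f(a) × f(c) < 0, new interval: [0.810000, 1.910000]

After 1 iteration(s), the approximation is c_1 = 1.910000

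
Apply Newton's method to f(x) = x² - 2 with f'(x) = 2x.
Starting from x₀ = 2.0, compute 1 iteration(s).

f(x) = x² - 2
f'(x) = 2x
x₀ = 2.0

Newton-Raphson formula: x_{n+1} = x_n - f(x_n)/f'(x_n)

Iteration 1:
  f(2.000000) = 2.000000
  f'(2.000000) = 4.000000
  x_1 = 2.000000 - 2.000000/4.000000 = 1.500000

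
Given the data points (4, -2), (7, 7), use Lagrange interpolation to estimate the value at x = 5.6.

Lagrange interpolation formula:
P(x) = Σ yᵢ × Lᵢ(x)
where Lᵢ(x) = Π_{j≠i} (x - xⱼ)/(xᵢ - xⱼ)

L_0(5.6) = (5.6 - 7)/(4 - 7) = 0.466667
L_1(5.6) = (5.6 - 4)/(7 - 4) = 0.533333

P(5.6) = (-2)×L_0(5.6) + 7×L_1(5.6)
P(5.6) = 2.800000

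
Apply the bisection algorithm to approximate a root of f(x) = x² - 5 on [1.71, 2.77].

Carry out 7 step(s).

f(x) = x² - 5
Initial interval: [1.71, 2.77]

Iteration 1:
  c_1 = (1.710000 + 2.770000)/2 = 2.240000
  f(c_1) = f(2.240000) = 0.017600
  f(a) × f(c) < 0, new interval: [1.710000, 2.240000]
Iteration 2:
  c_2 = (1.710000 + 2.240000)/2 = 1.975000
  f(c_2) = f(1.975000) = -1.099375
  f(a) × f(c) ≥ 0, new interval: [1.975000, 2.240000]
Iteration 3:
  c_3 = (1.975000 + 2.240000)/2 = 2.107500
  f(c_3) = f(2.107500) = -0.558444
  f(a) × f(c) ≥ 0, new interval: [2.107500, 2.240000]
Iteration 4:
  c_4 = (2.107500 + 2.240000)/2 = 2.173750
  f(c_4) = f(2.173750) = -0.274811
  f(a) × f(c) ≥ 0, new interval: [2.173750, 2.240000]
Iteration 5:
  c_5 = (2.173750 + 2.240000)/2 = 2.206875
  f(c_5) = f(2.206875) = -0.129703
  f(a) × f(c) ≥ 0, new interval: [2.206875, 2.240000]
Iteration 6:
  c_6 = (2.206875 + 2.240000)/2 = 2.223438
  f(c_6) = f(2.223438) = -0.056326
  f(a) × f(c) ≥ 0, new interval: [2.223438, 2.240000]
Iteration 7:
  c_7 = (2.223438 + 2.240000)/2 = 2.231719
  f(c_7) = f(2.231719) = -0.019431
  f(a) × f(c) ≥ 0, new interval: [2.231719, 2.240000]

After 7 iteration(s), the approximation is c_7 = 2.231719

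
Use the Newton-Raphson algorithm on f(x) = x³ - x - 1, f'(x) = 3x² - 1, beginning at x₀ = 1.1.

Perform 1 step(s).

f(x) = x³ - x - 1
f'(x) = 3x² - 1
x₀ = 1.1

Newton-Raphson formula: x_{n+1} = x_n - f(x_n)/f'(x_n)

Iteration 1:
  f(1.100000) = -0.769000
  f'(1.100000) = 2.630000
  x_1 = 1.100000 - (-0.769000)/2.630000 = 1.392395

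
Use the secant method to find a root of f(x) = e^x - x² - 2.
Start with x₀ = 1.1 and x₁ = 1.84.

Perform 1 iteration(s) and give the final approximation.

f(x) = e^x - x² - 2
x₀ = 1.1, x₁ = 1.84

Secant formula: x_{n+1} = x_n - f(x_n)(x_n - x_{n-1})/(f(x_n) - f(x_{n-1}))

Iteration 1:
  f(1.100000) = -0.205834
  f(1.840000) = 0.910938
  x_2 = 1.840000 - 0.910938×(1.840000 - 1.100000)/(0.910938 - (-0.205834))
       = 1.236391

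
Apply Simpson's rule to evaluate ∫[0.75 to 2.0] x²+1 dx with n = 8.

f(x) = x²+1
a = 0.75, b = 2.0, n = 8
h = (b - a)/n = 0.156250

Simpson's rule: (h/3)[f(x₀) + 4f(x₁) + 2f(x₂) + ... + f(xₙ)]

x_0 = 0.7500, f(x_0) = 1.562500, coefficient = 1
x_1 = 0.9062, f(x_1) = 1.821289, coefficient = 4
x_2 = 1.0625, f(x_2) = 2.128906, coefficient = 2
x_3 = 1.2188, f(x_3) = 2.485352, coefficient = 4
x_4 = 1.3750, f(x_4) = 2.890625, coefficient = 2
x_5 = 1.5312, f(x_5) = 3.344727, coefficient = 4
x_6 = 1.6875, f(x_6) = 3.847656, coefficient = 2
x_7 = 1.8438, f(x_7) = 4.399414, coefficient = 4
x_8 = 2.0000, f(x_8) = 5.000000, coefficient = 1

I ≈ (0.156250/3) × 72.500000 = 3.776042
Exact value: 3.776042
Error: 0.000000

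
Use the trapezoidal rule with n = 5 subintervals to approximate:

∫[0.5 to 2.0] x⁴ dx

f(x) = x⁴
a = 0.5, b = 2.0, n = 5
h = (b - a)/n = 0.300000

Trapezoidal rule: (h/2)[f(x₀) + 2f(x₁) + 2f(x₂) + ... + f(xₙ)]

x_0 = 0.5000, f(x_0) = 0.062500, coefficient = 1
x_1 = 0.8000, f(x_1) = 0.409600, coefficient = 2
x_2 = 1.1000, f(x_2) = 1.464100, coefficient = 2
x_3 = 1.4000, f(x_3) = 3.841600, coefficient = 2
x_4 = 1.7000, f(x_4) = 8.352100, coefficient = 2
x_5 = 2.0000, f(x_5) = 16.000000, coefficient = 1

I ≈ (0.300000/2) × 44.197300 = 6.629595
Exact value: 6.393750
Error: 0.235845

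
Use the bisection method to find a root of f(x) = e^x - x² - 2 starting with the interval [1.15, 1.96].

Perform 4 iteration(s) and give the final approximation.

f(x) = e^x - x² - 2
Initial interval: [1.15, 1.96]

Iteration 1:
  c_1 = (1.150000 + 1.960000)/2 = 1.555000
  f(c_1) = f(1.555000) = 0.317062
  f(a) × f(c) < 0, new interval: [1.150000, 1.555000]
Iteration 2:
  c_2 = (1.150000 + 1.555000)/2 = 1.352500
  f(c_2) = f(1.352500) = 0.037825
  f(a) × f(c) < 0, new interval: [1.150000, 1.352500]
Iteration 3:
  c_3 = (1.150000 + 1.352500)/2 = 1.251250
  f(c_3) = f(1.251250) = -0.070918
  f(a) × f(c) ≥ 0, new interval: [1.251250, 1.352500]
Iteration 4:
  c_4 = (1.251250 + 1.352500)/2 = 1.301875
  f(c_4) = f(1.301875) = -0.018695
  f(a) × f(c) ≥ 0, new interval: [1.301875, 1.352500]

After 4 iteration(s), the approximation is c_4 = 1.301875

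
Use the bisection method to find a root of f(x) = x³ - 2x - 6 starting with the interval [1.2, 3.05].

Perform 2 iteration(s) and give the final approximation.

f(x) = x³ - 2x - 6
Initial interval: [1.2, 3.05]

Iteration 1:
  c_1 = (1.200000 + 3.050000)/2 = 2.125000
  f(c_1) = f(2.125000) = -0.654297
  f(a) × f(c) ≥ 0, new interval: [2.125000, 3.050000]
Iteration 2:
  c_2 = (2.125000 + 3.050000)/2 = 2.587500
  f(c_2) = f(2.587500) = 6.148717
  f(a) × f(c) < 0, new interval: [2.125000, 2.587500]

After 2 iteration(s), the approximation is c_2 = 2.587500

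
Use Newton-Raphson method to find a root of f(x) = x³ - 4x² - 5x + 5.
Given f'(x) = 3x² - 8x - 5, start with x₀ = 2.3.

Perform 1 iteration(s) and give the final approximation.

f(x) = x³ - 4x² - 5x + 5
f'(x) = 3x² - 8x - 5
x₀ = 2.3

Newton-Raphson formula: x_{n+1} = x_n - f(x_n)/f'(x_n)

Iteration 1:
  f(2.300000) = -15.493000
  f'(2.300000) = -7.530000
  x_1 = 2.300000 - (-15.493000)/(-7.530000) = 0.242497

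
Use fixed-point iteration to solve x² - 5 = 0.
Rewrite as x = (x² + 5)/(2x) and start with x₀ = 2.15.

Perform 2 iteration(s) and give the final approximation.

Equation: x² - 5 = 0
Fixed-point form: x = (x² + 5)/(2x)
x₀ = 2.15

x_1 = g(2.150000) = 2.237791
x_2 = g(2.237791) = 2.236069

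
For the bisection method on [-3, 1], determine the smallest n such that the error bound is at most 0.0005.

We need (b-a)/2^n ≤ 0.0005
(1 - (-3))/2^n ≤ 0.0005
4/2^n ≤ 0.0005
2^n ≥ 8000
n ≥ log₂(8000) = 12.97
n ≥ 13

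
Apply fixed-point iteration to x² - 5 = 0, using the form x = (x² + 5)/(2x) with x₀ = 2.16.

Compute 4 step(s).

Equation: x² - 5 = 0
Fixed-point form: x = (x² + 5)/(2x)
x₀ = 2.16

x_1 = g(2.160000) = 2.237407
x_2 = g(2.237407) = 2.236068
x_3 = g(2.236068) = 2.236068
x_4 = g(2.236068) = 2.236068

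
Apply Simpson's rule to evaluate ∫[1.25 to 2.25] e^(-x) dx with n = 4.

f(x) = e^(-x)
a = 1.25, b = 2.25, n = 4
h = (b - a)/n = 0.250000

Simpson's rule: (h/3)[f(x₀) + 4f(x₁) + 2f(x₂) + ... + f(xₙ)]

x_0 = 1.2500, f(x_0) = 0.286505, coefficient = 1
x_1 = 1.5000, f(x_1) = 0.223130, coefficient = 4
x_2 = 1.7500, f(x_2) = 0.173774, coefficient = 2
x_3 = 2.0000, f(x_3) = 0.135335, coefficient = 4
x_4 = 2.2500, f(x_4) = 0.105399, coefficient = 1

I ≈ (0.250000/3) × 2.173314 = 0.181109
Exact value: 0.181106
Error: 0.000004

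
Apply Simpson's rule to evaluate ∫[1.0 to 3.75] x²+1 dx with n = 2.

f(x) = x²+1
a = 1.0, b = 3.75, n = 2
h = (b - a)/n = 1.375000

Simpson's rule: (h/3)[f(x₀) + 4f(x₁) + 2f(x₂) + ... + f(xₙ)]

x_0 = 1.0000, f(x_0) = 2.000000, coefficient = 1
x_1 = 2.3750, f(x_1) = 6.640625, coefficient = 4
x_2 = 3.7500, f(x_2) = 15.062500, coefficient = 1

I ≈ (1.375000/3) × 43.625000 = 19.994792
Exact value: 19.994792
Error: 0.000000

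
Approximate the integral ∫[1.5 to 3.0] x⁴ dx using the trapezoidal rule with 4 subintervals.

f(x) = x⁴
a = 1.5, b = 3.0, n = 4
h = (b - a)/n = 0.375000

Trapezoidal rule: (h/2)[f(x₀) + 2f(x₁) + 2f(x₂) + ... + f(xₙ)]

x_0 = 1.5000, f(x_0) = 5.062500, coefficient = 1
x_1 = 1.8750, f(x_1) = 12.359619, coefficient = 2
x_2 = 2.2500, f(x_2) = 25.628906, coefficient = 2
x_3 = 2.6250, f(x_3) = 47.480713, coefficient = 2
x_4 = 3.0000, f(x_4) = 81.000000, coefficient = 1

I ≈ (0.375000/2) × 257.000977 = 48.187683
Exact value: 47.081250
Error: 1.106433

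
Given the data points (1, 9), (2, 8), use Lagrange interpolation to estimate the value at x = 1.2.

Lagrange interpolation formula:
P(x) = Σ yᵢ × Lᵢ(x)
where Lᵢ(x) = Π_{j≠i} (x - xⱼ)/(xᵢ - xⱼ)

L_0(1.2) = (1.2 - 2)/(1 - 2) = 0.800000
L_1(1.2) = (1.2 - 1)/(2 - 1) = 0.200000

P(1.2) = 9×L_0(1.2) + 8×L_1(1.2)
P(1.2) = 8.800000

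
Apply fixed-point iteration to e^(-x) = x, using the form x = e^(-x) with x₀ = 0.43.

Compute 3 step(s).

Equation: e^(-x) = x
Fixed-point form: x = e^(-x)
x₀ = 0.43

x_1 = g(0.430000) = 0.650509
x_2 = g(0.650509) = 0.521780
x_3 = g(0.521780) = 0.593463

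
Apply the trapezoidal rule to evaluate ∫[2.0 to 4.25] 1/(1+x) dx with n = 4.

f(x) = 1/(1+x)
a = 2.0, b = 4.25, n = 4
h = (b - a)/n = 0.562500

Trapezoidal rule: (h/2)[f(x₀) + 2f(x₁) + 2f(x₂) + ... + f(xₙ)]

x_0 = 2.0000, f(x_0) = 0.333333, coefficient = 1
x_1 = 2.5625, f(x_1) = 0.280702, coefficient = 2
x_2 = 3.1250, f(x_2) = 0.242424, coefficient = 2
x_3 = 3.6875, f(x_3) = 0.213333, coefficient = 2
x_4 = 4.2500, f(x_4) = 0.190476, coefficient = 1

I ≈ (0.562500/2) × 1.996728 = 0.561580
Exact value: 0.559616
Error: 0.001964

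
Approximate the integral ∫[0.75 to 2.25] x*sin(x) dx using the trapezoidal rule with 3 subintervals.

f(x) = x*sin(x)
a = 0.75, b = 2.25, n = 3
h = (b - a)/n = 0.500000

Trapezoidal rule: (h/2)[f(x₀) + 2f(x₁) + 2f(x₂) + ... + f(xₙ)]

x_0 = 0.7500, f(x_0) = 0.511229, coefficient = 1
x_1 = 1.2500, f(x_1) = 1.186231, coefficient = 2
x_2 = 1.7500, f(x_2) = 1.721975, coefficient = 2
x_3 = 2.2500, f(x_3) = 1.750665, coefficient = 1

I ≈ (0.500000/2) × 8.078306 = 2.019577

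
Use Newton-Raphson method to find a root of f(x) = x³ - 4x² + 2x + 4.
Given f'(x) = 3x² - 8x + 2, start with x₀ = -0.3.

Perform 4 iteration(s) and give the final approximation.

f(x) = x³ - 4x² + 2x + 4
f'(x) = 3x² - 8x + 2
x₀ = -0.3

Newton-Raphson formula: x_{n+1} = x_n - f(x_n)/f'(x_n)

Iteration 1:
  f(-0.300000) = 3.013000
  f'(-0.300000) = 4.670000
  x_1 = -0.300000 - 3.013000/4.670000 = -0.945182
Iteration 2:
  f(-0.945182) = -2.308237
  f'(-0.945182) = 12.241563
  x_2 = -0.945182 - (-2.308237)/12.241563 = -0.756625
Iteration 3:
  f(-0.756625) = -0.236326
  f'(-0.756625) = 9.770440
  x_3 = -0.756625 - (-0.236326)/9.770440 = -0.732437
Iteration 4:
  f(-0.732437) = -0.003654
  f'(-0.732437) = 9.468885
  x_4 = -0.732437 - (-0.003654)/9.468885 = -0.732051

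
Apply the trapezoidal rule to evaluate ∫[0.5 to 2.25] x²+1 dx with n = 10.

f(x) = x²+1
a = 0.5, b = 2.25, n = 10
h = (b - a)/n = 0.175000

Trapezoidal rule: (h/2)[f(x₀) + 2f(x₁) + 2f(x₂) + ... + f(xₙ)]

x_0 = 0.5000, f(x_0) = 1.250000, coefficient = 1
x_1 = 0.6750, f(x_1) = 1.455625, coefficient = 2
x_2 = 0.8500, f(x_2) = 1.722500, coefficient = 2
x_3 = 1.0250, f(x_3) = 2.050625, coefficient = 2
x_4 = 1.2000, f(x_4) = 2.440000, coefficient = 2
x_5 = 1.3750, f(x_5) = 2.890625, coefficient = 2
x_6 = 1.5500, f(x_6) = 3.402500, coefficient = 2
x_7 = 1.7250, f(x_7) = 3.975625, coefficient = 2
x_8 = 1.9000, f(x_8) = 4.610000, coefficient = 2
x_9 = 2.0750, f(x_9) = 5.305625, coefficient = 2
x_10 = 2.2500, f(x_10) = 6.062500, coefficient = 1

I ≈ (0.175000/2) × 63.018750 = 5.514141
Exact value: 5.505208
Error: 0.008932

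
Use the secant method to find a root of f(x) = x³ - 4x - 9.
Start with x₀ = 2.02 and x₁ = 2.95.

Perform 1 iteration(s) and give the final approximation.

f(x) = x³ - 4x - 9
x₀ = 2.02, x₁ = 2.95

Secant formula: x_{n+1} = x_n - f(x_n)(x_n - x_{n-1})/(f(x_n) - f(x_{n-1}))

Iteration 1:
  f(2.020000) = -8.837592
  f(2.950000) = 4.872375
  x_2 = 2.950000 - 4.872375×(2.950000 - 2.020000)/(4.872375 - (-8.837592))
       = 2.619488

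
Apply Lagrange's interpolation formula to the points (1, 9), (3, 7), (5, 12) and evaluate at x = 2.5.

Lagrange interpolation formula:
P(x) = Σ yᵢ × Lᵢ(x)
where Lᵢ(x) = Π_{j≠i} (x - xⱼ)/(xᵢ - xⱼ)

L_0(2.5) = (2.5 - 3)/(1 - 3) × (2.5 - 5)/(1 - 5) = 0.156250
L_1(2.5) = (2.5 - 1)/(3 - 1) × (2.5 - 5)/(3 - 5) = 0.937500
L_2(2.5) = (2.5 - 1)/(5 - 1) × (2.5 - 3)/(5 - 3) = -0.093750

P(2.5) = 9×L_0(2.5) + 7×L_1(2.5) + 12×L_2(2.5)
P(2.5) = 6.843750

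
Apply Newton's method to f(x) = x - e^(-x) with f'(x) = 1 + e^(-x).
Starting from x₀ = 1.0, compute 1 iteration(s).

f(x) = x - e^(-x)
f'(x) = 1 + e^(-x)
x₀ = 1.0

Newton-Raphson formula: x_{n+1} = x_n - f(x_n)/f'(x_n)

Iteration 1:
  f(1.000000) = 0.632121
  f'(1.000000) = 1.367879
  x_1 = 1.000000 - 0.632121/1.367879 = 0.537883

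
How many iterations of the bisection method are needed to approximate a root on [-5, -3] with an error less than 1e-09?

We need (b-a)/2^n ≤ 1e-09
(-3 - (-5))/2^n ≤ 1e-09
2/2^n ≤ 1e-09
2^n ≥ 2000000000
n ≥ log₂(2000000000) = 30.90
n ≥ 31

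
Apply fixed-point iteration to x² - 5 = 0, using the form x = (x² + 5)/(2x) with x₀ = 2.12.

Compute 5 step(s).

Equation: x² - 5 = 0
Fixed-point form: x = (x² + 5)/(2x)
x₀ = 2.12

x_1 = g(2.120000) = 2.239245
x_2 = g(2.239245) = 2.236070
x_3 = g(2.236070) = 2.236068
x_4 = g(2.236068) = 2.236068
x_5 = g(2.236068) = 2.236068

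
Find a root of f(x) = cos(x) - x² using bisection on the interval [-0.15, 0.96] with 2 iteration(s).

f(x) = cos(x) - x²
Initial interval: [-0.15, 0.96]

Iteration 1:
  c_1 = (-0.150000 + 0.960000)/2 = 0.405000
  f(c_1) = f(0.405000) = 0.755077
  f(a) × f(c) ≥ 0, new interval: [0.405000, 0.960000]
Iteration 2:
  c_2 = (0.405000 + 0.960000)/2 = 0.682500
  f(c_2) = f(0.682500) = 0.310192
  f(a) × f(c) ≥ 0, new interval: [0.682500, 0.960000]

After 2 iteration(s), the approximation is c_2 = 0.682500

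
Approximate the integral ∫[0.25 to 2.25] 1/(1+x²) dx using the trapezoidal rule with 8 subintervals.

f(x) = 1/(1+x²)
a = 0.25, b = 2.25, n = 8
h = (b - a)/n = 0.250000

Trapezoidal rule: (h/2)[f(x₀) + 2f(x₁) + 2f(x₂) + ... + f(xₙ)]

x_0 = 0.2500, f(x_0) = 0.941176, coefficient = 1
x_1 = 0.5000, f(x_1) = 0.800000, coefficient = 2
x_2 = 0.7500, f(x_2) = 0.640000, coefficient = 2
x_3 = 1.0000, f(x_3) = 0.500000, coefficient = 2
x_4 = 1.2500, f(x_4) = 0.390244, coefficient = 2
x_5 = 1.5000, f(x_5) = 0.307692, coefficient = 2
x_6 = 1.7500, f(x_6) = 0.246154, coefficient = 2
x_7 = 2.0000, f(x_7) = 0.200000, coefficient = 2
x_8 = 2.2500, f(x_8) = 0.164948, coefficient = 1

I ≈ (0.250000/2) × 7.274305 = 0.909288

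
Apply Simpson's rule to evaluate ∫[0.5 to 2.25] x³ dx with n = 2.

f(x) = x³
a = 0.5, b = 2.25, n = 2
h = (b - a)/n = 0.875000

Simpson's rule: (h/3)[f(x₀) + 4f(x₁) + 2f(x₂) + ... + f(xₙ)]

x_0 = 0.5000, f(x_0) = 0.125000, coefficient = 1
x_1 = 1.3750, f(x_1) = 2.599609, coefficient = 4
x_2 = 2.2500, f(x_2) = 11.390625, coefficient = 1

I ≈ (0.875000/3) × 21.914062 = 6.391602
Exact value: 6.391602
Error: 0.000000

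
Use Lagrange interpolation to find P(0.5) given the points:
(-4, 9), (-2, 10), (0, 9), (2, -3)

Lagrange interpolation formula:
P(x) = Σ yᵢ × Lᵢ(x)
where Lᵢ(x) = Π_{j≠i} (x - xⱼ)/(xᵢ - xⱼ)

L_0(0.5) = (0.5 - (-2))/(-4 - (-2)) × (0.5 - 0)/(-4 - 0) × (0.5 - 2)/(-4 - 2) = 0.039062
L_1(0.5) = (0.5 - (-4))/(-2 - (-4)) × (0.5 - 0)/(-2 - 0) × (0.5 - 2)/(-2 - 2) = -0.210938
L_2(0.5) = (0.5 - (-4))/(0 - (-4)) × (0.5 - (-2))/(0 - (-2)) × (0.5 - 2)/(0 - 2) = 1.054688
L_3(0.5) = (0.5 - (-4))/(2 - (-4)) × (0.5 - (-2))/(2 - (-2)) × (0.5 - 0)/(2 - 0) = 0.117188

P(0.5) = 9×L_0(0.5) + 10×L_1(0.5) + 9×L_2(0.5) + (-3)×L_3(0.5)
P(0.5) = 7.382812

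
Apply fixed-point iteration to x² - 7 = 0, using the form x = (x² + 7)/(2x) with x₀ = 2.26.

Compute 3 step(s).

Equation: x² - 7 = 0
Fixed-point form: x = (x² + 7)/(2x)
x₀ = 2.26

x_1 = g(2.260000) = 2.678673
x_2 = g(2.678673) = 2.645954
x_3 = g(2.645954) = 2.645751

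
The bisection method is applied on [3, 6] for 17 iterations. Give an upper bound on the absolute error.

Bisection error bound: |error| ≤ (b-a)/2^n
|error| ≤ (6 - 3)/2^17 = 3/2^17
|error| ≤ 0.0000228882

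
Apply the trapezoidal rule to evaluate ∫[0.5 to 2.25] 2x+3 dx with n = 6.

f(x) = 2x+3
a = 0.5, b = 2.25, n = 6
h = (b - a)/n = 0.291667

Trapezoidal rule: (h/2)[f(x₀) + 2f(x₁) + 2f(x₂) + ... + f(xₙ)]

x_0 = 0.5000, f(x_0) = 4.000000, coefficient = 1
x_1 = 0.7917, f(x_1) = 4.583333, coefficient = 2
x_2 = 1.0833, f(x_2) = 5.166667, coefficient = 2
x_3 = 1.3750, f(x_3) = 5.750000, coefficient = 2
x_4 = 1.6667, f(x_4) = 6.333333, coefficient = 2
x_5 = 1.9583, f(x_5) = 6.916667, coefficient = 2
x_6 = 2.2500, f(x_6) = 7.500000, coefficient = 1

I ≈ (0.291667/2) × 69.000000 = 10.062500
Exact value: 10.062500
Error: 0.000000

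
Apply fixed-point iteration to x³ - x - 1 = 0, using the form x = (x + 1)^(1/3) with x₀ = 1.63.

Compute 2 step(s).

Equation: x³ - x - 1 = 0
Fixed-point form: x = (x + 1)^(1/3)
x₀ = 1.63

x_1 = g(1.630000) = 1.380337
x_2 = g(1.380337) = 1.335200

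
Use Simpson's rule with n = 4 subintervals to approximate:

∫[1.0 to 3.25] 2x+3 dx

f(x) = 2x+3
a = 1.0, b = 3.25, n = 4
h = (b - a)/n = 0.562500

Simpson's rule: (h/3)[f(x₀) + 4f(x₁) + 2f(x₂) + ... + f(xₙ)]

x_0 = 1.0000, f(x_0) = 5.000000, coefficient = 1
x_1 = 1.5625, f(x_1) = 6.125000, coefficient = 4
x_2 = 2.1250, f(x_2) = 7.250000, coefficient = 2
x_3 = 2.6875, f(x_3) = 8.375000, coefficient = 4
x_4 = 3.2500, f(x_4) = 9.500000, coefficient = 1

I ≈ (0.562500/3) × 87.000000 = 16.312500
Exact value: 16.312500
Error: 0.000000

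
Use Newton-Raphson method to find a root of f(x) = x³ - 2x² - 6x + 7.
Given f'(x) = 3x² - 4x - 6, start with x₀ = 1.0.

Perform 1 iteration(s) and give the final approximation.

f(x) = x³ - 2x² - 6x + 7
f'(x) = 3x² - 4x - 6
x₀ = 1.0

Newton-Raphson formula: x_{n+1} = x_n - f(x_n)/f'(x_n)

Iteration 1:
  f(1.000000) = 0.000000
  f'(1.000000) = -7.000000
  x_1 = 1.000000 - 0.000000/(-7.000000) = 1.000000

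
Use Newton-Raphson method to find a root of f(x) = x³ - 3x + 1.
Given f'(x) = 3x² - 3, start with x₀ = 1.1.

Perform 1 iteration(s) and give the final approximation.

f(x) = x³ - 3x + 1
f'(x) = 3x² - 3
x₀ = 1.1

Newton-Raphson formula: x_{n+1} = x_n - f(x_n)/f'(x_n)

Iteration 1:
  f(1.100000) = -0.969000
  f'(1.100000) = 0.630000
  x_1 = 1.100000 - (-0.969000)/0.630000 = 2.638095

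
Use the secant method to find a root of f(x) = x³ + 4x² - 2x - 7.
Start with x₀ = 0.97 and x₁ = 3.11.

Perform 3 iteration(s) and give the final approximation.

f(x) = x³ + 4x² - 2x - 7
x₀ = 0.97, x₁ = 3.11

Secant formula: x_{n+1} = x_n - f(x_n)(x_n - x_{n-1})/(f(x_n) - f(x_{n-1}))

Iteration 1:
  f(0.970000) = -4.263727
  f(3.110000) = 55.548631
  x_2 = 3.110000 - 55.548631×(3.110000 - 0.970000)/(55.548631 - (-4.263727))
       = 1.122550
Iteration 2:
  f(3.110000) = 55.548631
  f(1.122550) = -2.790080
  x_3 = 1.122550 - (-2.790080)×(1.122550 - 3.110000)/(-2.790080 - 55.548631)
       = 1.217601
Iteration 3:
  f(1.122550) = -2.790080
  f(1.217601) = -1.699838
  x_4 = 1.217601 - (-1.699838)×(1.217601 - 1.122550)/(-1.699838 - (-2.790080))
       = 1.365798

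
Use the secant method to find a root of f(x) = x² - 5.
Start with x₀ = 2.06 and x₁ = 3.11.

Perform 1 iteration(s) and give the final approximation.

f(x) = x² - 5
x₀ = 2.06, x₁ = 3.11

Secant formula: x_{n+1} = x_n - f(x_n)(x_n - x_{n-1})/(f(x_n) - f(x_{n-1}))

Iteration 1:
  f(2.060000) = -0.756400
  f(3.110000) = 4.672100
  x_2 = 3.110000 - 4.672100×(3.110000 - 2.060000)/(4.672100 - (-0.756400))
       = 2.206306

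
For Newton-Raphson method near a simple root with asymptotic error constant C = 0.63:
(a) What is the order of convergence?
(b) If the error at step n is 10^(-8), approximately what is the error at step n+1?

(a) Newton-Raphson has quadratic (order 2) convergence near simple roots.
    This means |e_{n+1}| ≈ C|e_n|².

(b) With |e_n| = 10^(-8) and C = 0.63:
    |e_{n+1}| ≈ 0.63 × (10^(-8))² = 0.63 × 10^(-16)

(a) 2 (quadratic); (b) |e_{n+1}| ≈ 6.300e-17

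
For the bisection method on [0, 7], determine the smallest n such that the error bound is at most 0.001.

We need (b-a)/2^n ≤ 0.001
(7 - 0)/2^n ≤ 0.001
7/2^n ≤ 0.001
2^n ≥ 7000
n ≥ log₂(7000) = 12.77
n ≥ 13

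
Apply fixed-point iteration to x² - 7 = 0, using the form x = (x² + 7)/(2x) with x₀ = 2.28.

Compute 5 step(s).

Equation: x² - 7 = 0
Fixed-point form: x = (x² + 7)/(2x)
x₀ = 2.28

x_1 = g(2.280000) = 2.675088
x_2 = g(2.675088) = 2.645912
x_3 = g(2.645912) = 2.645751
x_4 = g(2.645751) = 2.645751
x_5 = g(2.645751) = 2.645751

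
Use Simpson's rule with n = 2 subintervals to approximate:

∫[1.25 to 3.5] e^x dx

f(x) = e^x
a = 1.25, b = 3.5, n = 2
h = (b - a)/n = 1.125000

Simpson's rule: (h/3)[f(x₀) + 4f(x₁) + 2f(x₂) + ... + f(xₙ)]

x_0 = 1.2500, f(x_0) = 3.490343, coefficient = 1
x_1 = 2.3750, f(x_1) = 10.751013, coefficient = 4
x_2 = 3.5000, f(x_2) = 33.115452, coefficient = 1

I ≈ (1.125000/3) × 79.609848 = 29.853693
Exact value: 29.625109
Error: 0.228584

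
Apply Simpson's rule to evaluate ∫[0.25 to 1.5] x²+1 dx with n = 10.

f(x) = x²+1
a = 0.25, b = 1.5, n = 10
h = (b - a)/n = 0.125000

Simpson's rule: (h/3)[f(x₀) + 4f(x₁) + 2f(x₂) + ... + f(xₙ)]

x_0 = 0.2500, f(x_0) = 1.062500, coefficient = 1
x_1 = 0.3750, f(x_1) = 1.140625, coefficient = 4
x_2 = 0.5000, f(x_2) = 1.250000, coefficient = 2
x_3 = 0.6250, f(x_3) = 1.390625, coefficient = 4
x_4 = 0.7500, f(x_4) = 1.562500, coefficient = 2
x_5 = 0.8750, f(x_5) = 1.765625, coefficient = 4
x_6 = 1.0000, f(x_6) = 2.000000, coefficient = 2
x_7 = 1.1250, f(x_7) = 2.265625, coefficient = 4
x_8 = 1.2500, f(x_8) = 2.562500, coefficient = 2
x_9 = 1.3750, f(x_9) = 2.890625, coefficient = 4
x_10 = 1.5000, f(x_10) = 3.250000, coefficient = 1

I ≈ (0.125000/3) × 56.875000 = 2.369792
Exact value: 2.369792
Error: 0.000000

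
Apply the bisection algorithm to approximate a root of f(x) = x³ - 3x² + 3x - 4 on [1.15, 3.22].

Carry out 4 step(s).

f(x) = x³ - 3x² + 3x - 4
Initial interval: [1.15, 3.22]

Iteration 1:
  c_1 = (1.150000 + 3.220000)/2 = 2.185000
  f(c_1) = f(2.185000) = -1.335993
  f(a) × f(c) ≥ 0, new interval: [2.185000, 3.220000]
Iteration 2:
  c_2 = (2.185000 + 3.220000)/2 = 2.702500
  f(c_2) = f(2.702500) = 1.934707
  f(a) × f(c) < 0, new interval: [2.185000, 2.702500]
Iteration 3:
  c_3 = (2.185000 + 2.702500)/2 = 2.443750
  f(c_3) = f(2.443750) = 0.009373
  f(a) × f(c) < 0, new interval: [2.185000, 2.443750]
Iteration 4:
  c_4 = (2.185000 + 2.443750)/2 = 2.314375
  f(c_4) = f(2.314375) = -0.729310
  f(a) × f(c) ≥ 0, new interval: [2.314375, 2.443750]

After 4 iteration(s), the approximation is c_4 = 2.314375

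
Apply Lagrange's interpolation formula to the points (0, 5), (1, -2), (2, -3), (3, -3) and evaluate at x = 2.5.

Lagrange interpolation formula:
P(x) = Σ yᵢ × Lᵢ(x)
where Lᵢ(x) = Π_{j≠i} (x - xⱼ)/(xᵢ - xⱼ)

L_0(2.5) = (2.5 - 1)/(0 - 1) × (2.5 - 2)/(0 - 2) × (2.5 - 3)/(0 - 3) = 0.062500
L_1(2.5) = (2.5 - 0)/(1 - 0) × (2.5 - 2)/(1 - 2) × (2.5 - 3)/(1 - 3) = -0.312500
L_2(2.5) = (2.5 - 0)/(2 - 0) × (2.5 - 1)/(2 - 1) × (2.5 - 3)/(2 - 3) = 0.937500
L_3(2.5) = (2.5 - 0)/(3 - 0) × (2.5 - 1)/(3 - 1) × (2.5 - 2)/(3 - 2) = 0.312500

P(2.5) = 5×L_0(2.5) + (-2)×L_1(2.5) + (-3)×L_2(2.5) + (-3)×L_3(2.5)
P(2.5) = -2.812500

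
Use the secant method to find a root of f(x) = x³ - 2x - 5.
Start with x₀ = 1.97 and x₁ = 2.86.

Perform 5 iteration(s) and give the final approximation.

f(x) = x³ - 2x - 5
x₀ = 1.97, x₁ = 2.86

Secant formula: x_{n+1} = x_n - f(x_n)(x_n - x_{n-1})/(f(x_n) - f(x_{n-1}))

Iteration 1:
  f(1.970000) = -1.294627
  f(2.860000) = 12.673656
  x_2 = 2.860000 - 12.673656×(2.860000 - 1.970000)/(12.673656 - (-1.294627))
       = 2.052488
Iteration 2:
  f(2.860000) = 12.673656
  f(2.052488) = -0.458444
  x_3 = 2.052488 - (-0.458444)×(2.052488 - 2.860000)/(-0.458444 - 12.673656)
       = 2.080679
Iteration 3:
  f(2.052488) = -0.458444
  f(2.080679) = -0.153635
  x_4 = 2.080679 - (-0.153635)×(2.080679 - 2.052488)/(-0.153635 - (-0.458444))
       = 2.094888
Iteration 4:
  f(2.080679) = -0.153635
  f(2.094888) = 0.003752
  x_5 = 2.094888 - 0.003752×(2.094888 - 2.080679)/(0.003752 - (-0.153635))
       = 2.094549
Iteration 5:
  f(2.094888) = 0.003752
  f(2.094549) = -0.000029
  x_6 = 2.094549 - (-0.000029)×(2.094549 - 2.094888)/(-0.000029 - 0.003752)
       = 2.094551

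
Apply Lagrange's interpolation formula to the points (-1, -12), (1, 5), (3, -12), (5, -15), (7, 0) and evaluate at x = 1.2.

Lagrange interpolation formula:
P(x) = Σ yᵢ × Lᵢ(x)
where Lᵢ(x) = Π_{j≠i} (x - xⱼ)/(xᵢ - xⱼ)

L_0(1.2) = (1.2 - 1)/(-1 - 1) × (1.2 - 3)/(-1 - 3) × (1.2 - 5)/(-1 - 5) × (1.2 - 7)/(-1 - 7) = -0.020662
L_1(1.2) = (1.2 - (-1))/(1 - (-1)) × (1.2 - 3)/(1 - 3) × (1.2 - 5)/(1 - 5) × (1.2 - 7)/(1 - 7) = 0.909150
L_2(1.2) = (1.2 - (-1))/(3 - (-1)) × (1.2 - 1)/(3 - 1) × (1.2 - 5)/(3 - 5) × (1.2 - 7)/(3 - 7) = 0.151525
L_3(1.2) = (1.2 - (-1))/(5 - (-1)) × (1.2 - 1)/(5 - 1) × (1.2 - 3)/(5 - 3) × (1.2 - 7)/(5 - 7) = -0.047850
L_4(1.2) = (1.2 - (-1))/(7 - (-1)) × (1.2 - 1)/(7 - 1) × (1.2 - 3)/(7 - 3) × (1.2 - 5)/(7 - 5) = 0.007837

P(1.2) = (-12)×L_0(1.2) + 5×L_1(1.2) + (-12)×L_2(1.2) + (-15)×L_3(1.2) + 0×L_4(1.2)
P(1.2) = 3.693150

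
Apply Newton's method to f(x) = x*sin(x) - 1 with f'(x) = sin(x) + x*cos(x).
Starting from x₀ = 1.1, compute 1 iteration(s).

f(x) = x*sin(x) - 1
f'(x) = sin(x) + x*cos(x)
x₀ = 1.1

Newton-Raphson formula: x_{n+1} = x_n - f(x_n)/f'(x_n)

Iteration 1:
  f(1.100000) = -0.019672
  f'(1.100000) = 1.390163
  x_1 = 1.100000 - (-0.019672)/1.390163 = 1.114151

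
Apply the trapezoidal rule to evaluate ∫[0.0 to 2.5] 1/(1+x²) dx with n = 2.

f(x) = 1/(1+x²)
a = 0.0, b = 2.5, n = 2
h = (b - a)/n = 1.250000

Trapezoidal rule: (h/2)[f(x₀) + 2f(x₁) + 2f(x₂) + ... + f(xₙ)]

x_0 = 0.0000, f(x_0) = 1.000000, coefficient = 1
x_1 = 1.2500, f(x_1) = 0.390244, coefficient = 2
x_2 = 2.5000, f(x_2) = 0.137931, coefficient = 1

I ≈ (1.250000/2) × 1.918419 = 1.199012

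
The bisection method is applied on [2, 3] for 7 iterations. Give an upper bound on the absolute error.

Bisection error bound: |error| ≤ (b-a)/2^n
|error| ≤ (3 - 2)/2^7 = 1/2^7
|error| ≤ 0.0078125000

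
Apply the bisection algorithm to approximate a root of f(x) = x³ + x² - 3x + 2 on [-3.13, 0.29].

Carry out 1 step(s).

f(x) = x³ + x² - 3x + 2
Initial interval: [-3.13, 0.29]

Iteration 1:
  c_1 = (-3.130000 + 0.290000)/2 = -1.420000
  f(c_1) = f(-1.420000) = 5.413112
  f(a) × f(c) < 0, new interval: [-3.130000, -1.420000]

After 1 iteration(s), the approximation is c_1 = -1.420000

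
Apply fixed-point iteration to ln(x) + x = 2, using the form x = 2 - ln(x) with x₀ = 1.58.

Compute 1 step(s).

Equation: ln(x) + x = 2
Fixed-point form: x = 2 - ln(x)
x₀ = 1.58

x_1 = g(1.580000) = 1.542575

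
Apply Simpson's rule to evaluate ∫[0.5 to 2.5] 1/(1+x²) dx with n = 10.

f(x) = 1/(1+x²)
a = 0.5, b = 2.5, n = 10
h = (b - a)/n = 0.200000

Simpson's rule: (h/3)[f(x₀) + 4f(x₁) + 2f(x₂) + ... + f(xₙ)]

x_0 = 0.5000, f(x_0) = 0.800000, coefficient = 1
x_1 = 0.7000, f(x_1) = 0.671141, coefficient = 4
x_2 = 0.9000, f(x_2) = 0.552486, coefficient = 2
x_3 = 1.1000, f(x_3) = 0.452489, coefficient = 4
x_4 = 1.3000, f(x_4) = 0.371747, coefficient = 2
x_5 = 1.5000, f(x_5) = 0.307692, coefficient = 4
x_6 = 1.7000, f(x_6) = 0.257069, coefficient = 2
x_7 = 1.9000, f(x_7) = 0.216920, coefficient = 4
x_8 = 2.1000, f(x_8) = 0.184843, coefficient = 2
x_9 = 2.3000, f(x_9) = 0.158983, coefficient = 4
x_10 = 2.5000, f(x_10) = 0.137931, coefficient = 1

I ≈ (0.200000/3) × 10.899119 = 0.726608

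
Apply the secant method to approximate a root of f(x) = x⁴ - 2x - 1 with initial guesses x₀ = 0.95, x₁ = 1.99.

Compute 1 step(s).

f(x) = x⁴ - 2x - 1
x₀ = 0.95, x₁ = 1.99

Secant formula: x_{n+1} = x_n - f(x_n)(x_n - x_{n-1})/(f(x_n) - f(x_{n-1}))

Iteration 1:
  f(0.950000) = -2.085494
  f(1.990000) = 10.702392
  x_2 = 1.990000 - 10.702392×(1.990000 - 0.950000)/(10.702392 - (-2.085494))
       = 1.119607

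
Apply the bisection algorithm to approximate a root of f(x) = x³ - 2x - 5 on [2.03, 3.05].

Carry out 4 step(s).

f(x) = x³ - 2x - 5
Initial interval: [2.03, 3.05]

Iteration 1:
  c_1 = (2.030000 + 3.050000)/2 = 2.540000
  f(c_1) = f(2.540000) = 6.307064
  f(a) × f(c) < 0, new interval: [2.030000, 2.540000]
Iteration 2:
  c_2 = (2.030000 + 2.540000)/2 = 2.285000
  f(c_2) = f(2.285000) = 2.360499
  f(a) × f(c) < 0, new interval: [2.030000, 2.285000]
Iteration 3:
  c_3 = (2.030000 + 2.285000)/2 = 2.157500
  f(c_3) = f(2.157500) = 0.727744
  f(a) × f(c) < 0, new interval: [2.030000, 2.157500]
Iteration 4:
  c_4 = (2.030000 + 2.157500)/2 = 2.093750
  f(c_4) = f(2.093750) = -0.008942
  f(a) × f(c) ≥ 0, new interval: [2.093750, 2.157500]

After 4 iteration(s), the approximation is c_4 = 2.093750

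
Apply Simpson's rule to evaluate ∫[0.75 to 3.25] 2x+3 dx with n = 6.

f(x) = 2x+3
a = 0.75, b = 3.25, n = 6
h = (b - a)/n = 0.416667

Simpson's rule: (h/3)[f(x₀) + 4f(x₁) + 2f(x₂) + ... + f(xₙ)]

x_0 = 0.7500, f(x_0) = 4.500000, coefficient = 1
x_1 = 1.1667, f(x_1) = 5.333333, coefficient = 4
x_2 = 1.5833, f(x_2) = 6.166667, coefficient = 2
x_3 = 2.0000, f(x_3) = 7.000000, coefficient = 4
x_4 = 2.4167, f(x_4) = 7.833333, coefficient = 2
x_5 = 2.8333, f(x_5) = 8.666667, coefficient = 4
x_6 = 3.2500, f(x_6) = 9.500000, coefficient = 1

I ≈ (0.416667/3) × 126.000000 = 17.500000
Exact value: 17.500000
Error: 0.000000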